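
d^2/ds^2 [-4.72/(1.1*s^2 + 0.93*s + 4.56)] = (11.4224*s^2 + 9.65712*s - 4.72*(2.2*s + 0.93)*(4.4*s + 1.86) + 47.35104)/(1.1*s^2 + 0.93*s + 4.56)^3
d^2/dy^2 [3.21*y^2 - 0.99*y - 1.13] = 6.42000000000000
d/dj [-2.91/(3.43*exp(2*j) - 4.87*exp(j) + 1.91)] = (19.9626*exp(j) - 14.1717)*exp(j)/(3.43*exp(2*j) - 4.87*exp(j) + 1.91)^2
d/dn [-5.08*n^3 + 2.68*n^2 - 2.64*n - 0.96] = -15.24*n^2 + 5.36*n - 2.64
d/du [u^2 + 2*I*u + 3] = 2*u + 2*I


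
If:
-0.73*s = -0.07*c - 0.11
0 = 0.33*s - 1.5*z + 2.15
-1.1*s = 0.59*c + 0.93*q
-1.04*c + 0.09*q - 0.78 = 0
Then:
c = -0.72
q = 0.36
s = 0.08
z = 1.45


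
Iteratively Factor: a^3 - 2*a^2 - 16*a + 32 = (a + 4)*(a^2 - 6*a + 8) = (a - 2)*(a + 4)*(a - 4)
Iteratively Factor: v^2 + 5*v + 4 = (v + 4)*(v + 1)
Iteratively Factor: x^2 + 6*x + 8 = (x + 2)*(x + 4)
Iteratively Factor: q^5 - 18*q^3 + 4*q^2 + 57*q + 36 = (q + 1)*(q^4 - q^3 - 17*q^2 + 21*q + 36) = (q + 1)*(q + 4)*(q^3 - 5*q^2 + 3*q + 9) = (q - 3)*(q + 1)*(q + 4)*(q^2 - 2*q - 3) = (q - 3)^2*(q + 1)*(q + 4)*(q + 1)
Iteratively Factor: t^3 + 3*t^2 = (t)*(t^2 + 3*t) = t^2*(t + 3)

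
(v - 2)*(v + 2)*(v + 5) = v^3 + 5*v^2 - 4*v - 20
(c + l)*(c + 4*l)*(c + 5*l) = c^3 + 10*c^2*l + 29*c*l^2 + 20*l^3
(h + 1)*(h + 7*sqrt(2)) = h^2 + h + 7*sqrt(2)*h + 7*sqrt(2)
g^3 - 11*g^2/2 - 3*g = g*(g - 6)*(g + 1/2)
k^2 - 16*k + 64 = (k - 8)^2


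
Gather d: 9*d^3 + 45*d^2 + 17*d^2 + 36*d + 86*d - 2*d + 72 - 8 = 9*d^3 + 62*d^2 + 120*d + 64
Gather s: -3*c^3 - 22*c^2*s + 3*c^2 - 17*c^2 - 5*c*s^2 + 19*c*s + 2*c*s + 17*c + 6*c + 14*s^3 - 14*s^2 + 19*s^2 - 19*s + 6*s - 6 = -3*c^3 - 14*c^2 + 23*c + 14*s^3 + s^2*(5 - 5*c) + s*(-22*c^2 + 21*c - 13) - 6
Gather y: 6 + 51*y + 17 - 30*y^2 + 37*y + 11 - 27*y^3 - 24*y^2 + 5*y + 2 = -27*y^3 - 54*y^2 + 93*y + 36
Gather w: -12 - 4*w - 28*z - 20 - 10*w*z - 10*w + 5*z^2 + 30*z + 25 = w*(-10*z - 14) + 5*z^2 + 2*z - 7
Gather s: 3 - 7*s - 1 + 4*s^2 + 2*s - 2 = 4*s^2 - 5*s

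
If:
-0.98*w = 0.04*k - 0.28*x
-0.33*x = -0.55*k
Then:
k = 0.6*x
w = 0.261224489795918*x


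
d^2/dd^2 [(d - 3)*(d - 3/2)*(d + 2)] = 6*d - 5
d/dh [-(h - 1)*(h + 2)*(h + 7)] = -3*h^2 - 16*h - 5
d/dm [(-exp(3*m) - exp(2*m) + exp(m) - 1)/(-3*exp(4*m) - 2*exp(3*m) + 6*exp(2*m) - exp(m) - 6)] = (-3*exp(6*m) - 6*exp(5*m) + exp(4*m) - 6*exp(3*m) + 7*exp(2*m) + 24*exp(m) - 7)*exp(m)/(9*exp(8*m) + 12*exp(7*m) - 32*exp(6*m) - 18*exp(5*m) + 76*exp(4*m) + 12*exp(3*m) - 71*exp(2*m) + 12*exp(m) + 36)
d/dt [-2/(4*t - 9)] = 8/(4*t - 9)^2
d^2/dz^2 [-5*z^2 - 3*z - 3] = -10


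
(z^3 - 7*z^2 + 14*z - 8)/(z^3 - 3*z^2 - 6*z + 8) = (z - 2)/(z + 2)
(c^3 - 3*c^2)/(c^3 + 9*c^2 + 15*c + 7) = c^2*(c - 3)/(c^3 + 9*c^2 + 15*c + 7)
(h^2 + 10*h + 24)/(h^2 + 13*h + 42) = (h + 4)/(h + 7)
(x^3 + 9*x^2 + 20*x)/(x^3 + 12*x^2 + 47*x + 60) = x/(x + 3)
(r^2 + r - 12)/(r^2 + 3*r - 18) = (r + 4)/(r + 6)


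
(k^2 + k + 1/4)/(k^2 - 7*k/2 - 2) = (k + 1/2)/(k - 4)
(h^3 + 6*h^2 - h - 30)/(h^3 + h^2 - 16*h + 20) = (h + 3)/(h - 2)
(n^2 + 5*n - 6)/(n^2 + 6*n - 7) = (n + 6)/(n + 7)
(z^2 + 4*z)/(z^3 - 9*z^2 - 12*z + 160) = z/(z^2 - 13*z + 40)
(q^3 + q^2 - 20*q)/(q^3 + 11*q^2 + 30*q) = (q - 4)/(q + 6)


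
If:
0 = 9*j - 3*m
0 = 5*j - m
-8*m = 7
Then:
No Solution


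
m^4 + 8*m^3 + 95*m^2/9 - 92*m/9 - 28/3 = (m - 1)*(m + 2/3)*(m + 7/3)*(m + 6)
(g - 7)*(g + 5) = g^2 - 2*g - 35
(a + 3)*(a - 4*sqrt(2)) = a^2 - 4*sqrt(2)*a + 3*a - 12*sqrt(2)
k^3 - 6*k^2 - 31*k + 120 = (k - 8)*(k - 3)*(k + 5)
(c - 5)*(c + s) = c^2 + c*s - 5*c - 5*s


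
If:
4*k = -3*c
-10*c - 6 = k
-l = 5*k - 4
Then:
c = -24/37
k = 18/37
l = 58/37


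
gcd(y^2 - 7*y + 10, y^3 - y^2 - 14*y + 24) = y - 2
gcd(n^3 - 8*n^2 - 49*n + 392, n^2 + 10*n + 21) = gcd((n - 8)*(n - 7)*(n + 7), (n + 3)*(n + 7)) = n + 7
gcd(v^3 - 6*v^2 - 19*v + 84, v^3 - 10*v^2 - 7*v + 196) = v^2 - 3*v - 28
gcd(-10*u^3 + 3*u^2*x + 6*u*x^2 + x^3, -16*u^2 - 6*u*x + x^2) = 2*u + x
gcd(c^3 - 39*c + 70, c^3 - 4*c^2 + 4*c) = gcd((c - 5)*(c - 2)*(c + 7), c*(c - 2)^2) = c - 2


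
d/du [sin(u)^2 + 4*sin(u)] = 2*(sin(u) + 2)*cos(u)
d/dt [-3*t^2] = -6*t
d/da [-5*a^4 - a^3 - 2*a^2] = a*(-20*a^2 - 3*a - 4)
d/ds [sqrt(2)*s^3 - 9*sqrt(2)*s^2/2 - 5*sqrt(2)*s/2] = sqrt(2)*(6*s^2 - 18*s - 5)/2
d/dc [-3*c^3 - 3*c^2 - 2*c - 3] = -9*c^2 - 6*c - 2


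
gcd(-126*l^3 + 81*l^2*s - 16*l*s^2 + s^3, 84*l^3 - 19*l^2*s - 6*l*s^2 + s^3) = 21*l^2 - 10*l*s + s^2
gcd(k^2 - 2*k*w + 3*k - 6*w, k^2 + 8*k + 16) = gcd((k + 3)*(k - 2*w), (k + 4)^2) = 1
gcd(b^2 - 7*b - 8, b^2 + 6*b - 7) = 1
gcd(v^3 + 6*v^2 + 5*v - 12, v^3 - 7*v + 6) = v^2 + 2*v - 3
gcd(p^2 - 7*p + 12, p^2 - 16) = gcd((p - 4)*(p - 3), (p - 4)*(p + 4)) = p - 4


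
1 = 1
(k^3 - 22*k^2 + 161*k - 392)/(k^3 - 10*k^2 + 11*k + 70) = (k^2 - 15*k + 56)/(k^2 - 3*k - 10)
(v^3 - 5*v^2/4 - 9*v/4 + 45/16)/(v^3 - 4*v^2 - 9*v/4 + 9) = (v - 5/4)/(v - 4)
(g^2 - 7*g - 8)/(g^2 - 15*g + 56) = (g + 1)/(g - 7)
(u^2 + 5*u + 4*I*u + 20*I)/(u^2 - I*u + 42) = (u^2 + u*(5 + 4*I) + 20*I)/(u^2 - I*u + 42)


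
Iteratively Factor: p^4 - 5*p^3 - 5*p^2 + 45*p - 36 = (p - 3)*(p^3 - 2*p^2 - 11*p + 12) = (p - 3)*(p - 1)*(p^2 - p - 12) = (p - 4)*(p - 3)*(p - 1)*(p + 3)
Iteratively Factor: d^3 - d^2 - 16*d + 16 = (d - 1)*(d^2 - 16) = (d - 4)*(d - 1)*(d + 4)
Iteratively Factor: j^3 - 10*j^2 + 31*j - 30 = (j - 2)*(j^2 - 8*j + 15) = (j - 3)*(j - 2)*(j - 5)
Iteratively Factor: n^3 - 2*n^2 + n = (n - 1)*(n^2 - n) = n*(n - 1)*(n - 1)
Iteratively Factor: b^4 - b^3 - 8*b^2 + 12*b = (b + 3)*(b^3 - 4*b^2 + 4*b) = (b - 2)*(b + 3)*(b^2 - 2*b) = (b - 2)^2*(b + 3)*(b)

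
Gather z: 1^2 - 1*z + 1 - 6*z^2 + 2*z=-6*z^2 + z + 2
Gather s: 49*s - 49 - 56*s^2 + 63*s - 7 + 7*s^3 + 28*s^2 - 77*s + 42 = 7*s^3 - 28*s^2 + 35*s - 14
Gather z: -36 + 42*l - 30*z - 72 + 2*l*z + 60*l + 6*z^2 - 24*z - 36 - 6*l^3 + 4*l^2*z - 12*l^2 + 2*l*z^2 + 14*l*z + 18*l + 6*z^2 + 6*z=-6*l^3 - 12*l^2 + 120*l + z^2*(2*l + 12) + z*(4*l^2 + 16*l - 48) - 144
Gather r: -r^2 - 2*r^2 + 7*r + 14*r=-3*r^2 + 21*r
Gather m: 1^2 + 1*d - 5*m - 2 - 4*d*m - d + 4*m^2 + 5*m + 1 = -4*d*m + 4*m^2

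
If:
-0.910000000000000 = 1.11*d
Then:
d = -0.82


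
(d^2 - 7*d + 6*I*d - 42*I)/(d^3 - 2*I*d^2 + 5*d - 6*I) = (d^2 + d*(-7 + 6*I) - 42*I)/(d^3 - 2*I*d^2 + 5*d - 6*I)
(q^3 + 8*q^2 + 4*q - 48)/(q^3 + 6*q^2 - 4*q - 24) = (q + 4)/(q + 2)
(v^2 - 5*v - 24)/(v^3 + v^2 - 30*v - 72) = (v - 8)/(v^2 - 2*v - 24)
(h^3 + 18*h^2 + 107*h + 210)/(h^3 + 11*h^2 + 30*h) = (h + 7)/h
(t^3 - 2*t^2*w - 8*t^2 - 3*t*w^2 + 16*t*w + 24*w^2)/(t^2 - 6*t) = (t^3 - 2*t^2*w - 8*t^2 - 3*t*w^2 + 16*t*w + 24*w^2)/(t*(t - 6))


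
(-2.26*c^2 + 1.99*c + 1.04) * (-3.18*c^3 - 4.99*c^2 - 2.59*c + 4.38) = 7.1868*c^5 + 4.9492*c^4 - 7.3839*c^3 - 20.2425*c^2 + 6.0226*c + 4.5552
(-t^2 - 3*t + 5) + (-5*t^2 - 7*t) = -6*t^2 - 10*t + 5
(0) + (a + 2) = a + 2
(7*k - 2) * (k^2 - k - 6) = 7*k^3 - 9*k^2 - 40*k + 12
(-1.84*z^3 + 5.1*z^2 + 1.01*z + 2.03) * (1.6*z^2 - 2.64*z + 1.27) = -2.944*z^5 + 13.0176*z^4 - 14.1848*z^3 + 7.0586*z^2 - 4.0765*z + 2.5781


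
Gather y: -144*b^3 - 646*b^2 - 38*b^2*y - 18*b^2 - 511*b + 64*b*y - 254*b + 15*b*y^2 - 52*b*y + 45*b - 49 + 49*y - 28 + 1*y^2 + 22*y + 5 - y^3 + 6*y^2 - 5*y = -144*b^3 - 664*b^2 - 720*b - y^3 + y^2*(15*b + 7) + y*(-38*b^2 + 12*b + 66) - 72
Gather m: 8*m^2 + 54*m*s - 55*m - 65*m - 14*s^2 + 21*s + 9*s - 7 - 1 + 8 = 8*m^2 + m*(54*s - 120) - 14*s^2 + 30*s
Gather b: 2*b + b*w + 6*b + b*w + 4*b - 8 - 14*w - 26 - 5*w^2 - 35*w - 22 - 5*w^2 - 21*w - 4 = b*(2*w + 12) - 10*w^2 - 70*w - 60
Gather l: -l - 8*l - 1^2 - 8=-9*l - 9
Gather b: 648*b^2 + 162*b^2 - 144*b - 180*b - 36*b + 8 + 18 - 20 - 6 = 810*b^2 - 360*b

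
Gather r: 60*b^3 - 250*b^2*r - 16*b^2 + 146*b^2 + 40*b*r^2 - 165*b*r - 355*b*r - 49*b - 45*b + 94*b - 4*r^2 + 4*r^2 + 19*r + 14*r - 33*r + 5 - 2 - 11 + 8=60*b^3 + 130*b^2 + 40*b*r^2 + r*(-250*b^2 - 520*b)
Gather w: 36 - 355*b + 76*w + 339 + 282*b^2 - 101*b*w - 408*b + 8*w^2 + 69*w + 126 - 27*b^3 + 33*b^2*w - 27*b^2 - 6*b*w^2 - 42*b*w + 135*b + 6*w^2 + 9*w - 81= -27*b^3 + 255*b^2 - 628*b + w^2*(14 - 6*b) + w*(33*b^2 - 143*b + 154) + 420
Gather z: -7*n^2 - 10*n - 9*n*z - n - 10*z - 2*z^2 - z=-7*n^2 - 11*n - 2*z^2 + z*(-9*n - 11)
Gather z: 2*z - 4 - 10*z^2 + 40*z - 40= -10*z^2 + 42*z - 44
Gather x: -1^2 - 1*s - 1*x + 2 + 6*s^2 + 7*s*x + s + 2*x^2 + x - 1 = 6*s^2 + 7*s*x + 2*x^2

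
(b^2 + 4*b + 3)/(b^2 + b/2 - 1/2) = 2*(b + 3)/(2*b - 1)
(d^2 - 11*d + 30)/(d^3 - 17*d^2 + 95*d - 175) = (d - 6)/(d^2 - 12*d + 35)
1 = 1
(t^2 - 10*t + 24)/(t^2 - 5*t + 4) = (t - 6)/(t - 1)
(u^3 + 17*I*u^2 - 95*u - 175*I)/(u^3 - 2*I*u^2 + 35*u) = (u^2 + 12*I*u - 35)/(u*(u - 7*I))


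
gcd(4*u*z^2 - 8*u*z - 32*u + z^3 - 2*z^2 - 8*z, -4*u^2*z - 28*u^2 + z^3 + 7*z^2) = 1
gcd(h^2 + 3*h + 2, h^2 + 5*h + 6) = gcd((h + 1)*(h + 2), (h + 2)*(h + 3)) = h + 2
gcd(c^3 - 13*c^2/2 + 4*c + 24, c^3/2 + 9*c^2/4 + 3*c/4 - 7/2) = 1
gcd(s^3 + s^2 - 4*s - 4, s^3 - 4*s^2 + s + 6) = s^2 - s - 2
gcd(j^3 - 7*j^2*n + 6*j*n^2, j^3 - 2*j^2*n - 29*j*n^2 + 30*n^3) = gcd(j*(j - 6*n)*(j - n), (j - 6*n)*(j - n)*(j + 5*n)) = j^2 - 7*j*n + 6*n^2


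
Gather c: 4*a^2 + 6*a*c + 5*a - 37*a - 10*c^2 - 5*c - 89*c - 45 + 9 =4*a^2 - 32*a - 10*c^2 + c*(6*a - 94) - 36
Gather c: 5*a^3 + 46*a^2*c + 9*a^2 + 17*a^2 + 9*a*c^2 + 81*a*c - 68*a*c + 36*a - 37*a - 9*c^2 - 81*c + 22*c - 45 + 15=5*a^3 + 26*a^2 - a + c^2*(9*a - 9) + c*(46*a^2 + 13*a - 59) - 30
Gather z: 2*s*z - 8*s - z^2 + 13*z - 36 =-8*s - z^2 + z*(2*s + 13) - 36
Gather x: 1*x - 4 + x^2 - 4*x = x^2 - 3*x - 4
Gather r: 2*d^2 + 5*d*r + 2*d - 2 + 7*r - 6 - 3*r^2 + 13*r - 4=2*d^2 + 2*d - 3*r^2 + r*(5*d + 20) - 12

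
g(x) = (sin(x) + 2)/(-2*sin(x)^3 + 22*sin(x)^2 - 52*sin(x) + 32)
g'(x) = (sin(x) + 2)*(6*sin(x)^2*cos(x) - 44*sin(x)*cos(x) + 52*cos(x))/(-2*sin(x)^3 + 22*sin(x)^2 - 52*sin(x) + 32)^2 + cos(x)/(-2*sin(x)^3 + 22*sin(x)^2 - 52*sin(x) + 32)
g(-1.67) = 0.01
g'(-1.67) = -0.00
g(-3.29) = 0.09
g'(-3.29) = -0.20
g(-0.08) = 0.05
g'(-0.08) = 0.11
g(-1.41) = 0.01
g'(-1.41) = 0.00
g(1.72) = 18.97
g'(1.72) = -258.01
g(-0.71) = 0.02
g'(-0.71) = 0.02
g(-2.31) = 0.02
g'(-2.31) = -0.02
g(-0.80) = 0.02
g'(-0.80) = 0.02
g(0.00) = 0.06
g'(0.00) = 0.13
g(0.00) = 0.06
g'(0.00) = 0.13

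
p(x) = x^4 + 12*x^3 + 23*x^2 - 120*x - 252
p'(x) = 4*x^3 + 36*x^2 + 46*x - 120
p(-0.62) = -171.47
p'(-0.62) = -135.63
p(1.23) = -340.18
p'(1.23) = -1.51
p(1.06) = -337.80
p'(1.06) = -26.03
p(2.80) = -82.79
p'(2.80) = 378.85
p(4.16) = 810.21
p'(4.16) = 982.33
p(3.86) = 539.64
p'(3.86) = 824.00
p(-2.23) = 21.63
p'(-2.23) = -87.91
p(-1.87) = -13.41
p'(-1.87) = -106.29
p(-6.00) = 0.00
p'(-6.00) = 36.00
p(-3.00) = 72.00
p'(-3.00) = -42.00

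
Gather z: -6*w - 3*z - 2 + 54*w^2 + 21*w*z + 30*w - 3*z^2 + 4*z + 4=54*w^2 + 24*w - 3*z^2 + z*(21*w + 1) + 2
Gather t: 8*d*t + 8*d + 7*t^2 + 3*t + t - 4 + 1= 8*d + 7*t^2 + t*(8*d + 4) - 3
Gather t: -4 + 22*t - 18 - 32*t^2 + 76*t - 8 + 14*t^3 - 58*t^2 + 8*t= 14*t^3 - 90*t^2 + 106*t - 30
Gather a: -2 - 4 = -6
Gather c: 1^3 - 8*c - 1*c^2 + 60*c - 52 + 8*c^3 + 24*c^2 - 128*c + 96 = 8*c^3 + 23*c^2 - 76*c + 45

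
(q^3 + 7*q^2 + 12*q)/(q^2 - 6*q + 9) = q*(q^2 + 7*q + 12)/(q^2 - 6*q + 9)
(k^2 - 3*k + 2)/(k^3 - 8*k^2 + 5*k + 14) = (k - 1)/(k^2 - 6*k - 7)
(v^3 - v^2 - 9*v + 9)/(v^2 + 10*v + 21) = (v^2 - 4*v + 3)/(v + 7)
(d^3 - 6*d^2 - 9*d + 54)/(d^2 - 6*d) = d - 9/d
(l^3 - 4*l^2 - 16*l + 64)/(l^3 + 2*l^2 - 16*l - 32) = (l - 4)/(l + 2)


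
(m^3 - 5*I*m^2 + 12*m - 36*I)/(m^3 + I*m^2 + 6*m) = (m - 6*I)/m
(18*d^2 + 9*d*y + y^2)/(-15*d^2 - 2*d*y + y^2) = (6*d + y)/(-5*d + y)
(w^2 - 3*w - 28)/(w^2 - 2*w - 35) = (w + 4)/(w + 5)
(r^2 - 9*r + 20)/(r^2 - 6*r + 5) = (r - 4)/(r - 1)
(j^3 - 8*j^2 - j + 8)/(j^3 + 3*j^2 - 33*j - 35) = (j^2 - 9*j + 8)/(j^2 + 2*j - 35)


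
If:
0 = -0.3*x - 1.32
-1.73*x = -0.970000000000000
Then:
No Solution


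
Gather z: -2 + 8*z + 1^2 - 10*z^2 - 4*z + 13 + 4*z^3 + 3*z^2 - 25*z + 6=4*z^3 - 7*z^2 - 21*z + 18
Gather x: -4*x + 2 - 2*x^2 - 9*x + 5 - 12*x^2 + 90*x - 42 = -14*x^2 + 77*x - 35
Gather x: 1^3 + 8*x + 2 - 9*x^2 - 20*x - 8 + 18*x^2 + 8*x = 9*x^2 - 4*x - 5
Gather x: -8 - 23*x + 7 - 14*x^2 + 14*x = -14*x^2 - 9*x - 1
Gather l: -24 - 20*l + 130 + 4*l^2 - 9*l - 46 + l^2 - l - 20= 5*l^2 - 30*l + 40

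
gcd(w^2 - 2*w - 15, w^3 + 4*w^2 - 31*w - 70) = w - 5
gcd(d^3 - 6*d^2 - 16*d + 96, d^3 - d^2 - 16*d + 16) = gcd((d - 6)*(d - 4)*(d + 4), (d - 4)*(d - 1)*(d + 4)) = d^2 - 16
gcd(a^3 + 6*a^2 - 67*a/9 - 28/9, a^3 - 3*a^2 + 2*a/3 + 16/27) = a + 1/3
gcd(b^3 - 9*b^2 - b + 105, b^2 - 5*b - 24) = b + 3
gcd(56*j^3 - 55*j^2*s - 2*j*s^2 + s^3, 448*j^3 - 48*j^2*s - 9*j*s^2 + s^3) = -56*j^2 - j*s + s^2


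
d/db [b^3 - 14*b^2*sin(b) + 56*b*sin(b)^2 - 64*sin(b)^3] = -14*b^2*cos(b) + 3*b^2 - 28*b*sin(b) + 56*b*sin(2*b) - 192*sin(b)^2*cos(b) + 56*sin(b)^2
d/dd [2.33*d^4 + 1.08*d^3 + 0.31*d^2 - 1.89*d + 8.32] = 9.32*d^3 + 3.24*d^2 + 0.62*d - 1.89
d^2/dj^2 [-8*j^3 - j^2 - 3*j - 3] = -48*j - 2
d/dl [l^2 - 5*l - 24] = 2*l - 5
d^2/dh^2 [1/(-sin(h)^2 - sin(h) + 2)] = (4*sin(h)^3 + 7*sin(h)^2 + 10*sin(h) + 6)/((sin(h) - 1)^2*(sin(h) + 2)^3)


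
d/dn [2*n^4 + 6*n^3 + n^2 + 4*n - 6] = 8*n^3 + 18*n^2 + 2*n + 4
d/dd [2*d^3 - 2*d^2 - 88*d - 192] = 6*d^2 - 4*d - 88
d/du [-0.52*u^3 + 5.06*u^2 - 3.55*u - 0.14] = -1.56*u^2 + 10.12*u - 3.55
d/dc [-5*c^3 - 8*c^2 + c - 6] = -15*c^2 - 16*c + 1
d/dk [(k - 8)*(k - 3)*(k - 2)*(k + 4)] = 4*k^3 - 27*k^2 - 12*k + 136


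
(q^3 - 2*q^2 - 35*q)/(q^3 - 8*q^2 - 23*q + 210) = q/(q - 6)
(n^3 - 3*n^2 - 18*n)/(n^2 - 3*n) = (n^2 - 3*n - 18)/(n - 3)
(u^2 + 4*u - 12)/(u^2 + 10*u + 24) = (u - 2)/(u + 4)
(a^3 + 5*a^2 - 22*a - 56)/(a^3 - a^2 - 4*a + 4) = (a^2 + 3*a - 28)/(a^2 - 3*a + 2)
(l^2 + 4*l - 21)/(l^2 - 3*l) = (l + 7)/l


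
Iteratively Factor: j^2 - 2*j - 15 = (j + 3)*(j - 5)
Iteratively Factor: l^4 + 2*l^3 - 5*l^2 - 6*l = (l + 3)*(l^3 - l^2 - 2*l) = (l + 1)*(l + 3)*(l^2 - 2*l) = (l - 2)*(l + 1)*(l + 3)*(l)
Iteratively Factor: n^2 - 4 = (n + 2)*(n - 2)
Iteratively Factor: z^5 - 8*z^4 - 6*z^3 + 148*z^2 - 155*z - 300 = (z - 5)*(z^4 - 3*z^3 - 21*z^2 + 43*z + 60) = (z - 5)*(z - 3)*(z^3 - 21*z - 20) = (z - 5)*(z - 3)*(z + 4)*(z^2 - 4*z - 5) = (z - 5)^2*(z - 3)*(z + 4)*(z + 1)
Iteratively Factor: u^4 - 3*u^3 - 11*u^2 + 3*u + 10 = (u - 5)*(u^3 + 2*u^2 - u - 2) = (u - 5)*(u - 1)*(u^2 + 3*u + 2) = (u - 5)*(u - 1)*(u + 1)*(u + 2)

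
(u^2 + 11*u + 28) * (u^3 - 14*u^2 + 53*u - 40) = u^5 - 3*u^4 - 73*u^3 + 151*u^2 + 1044*u - 1120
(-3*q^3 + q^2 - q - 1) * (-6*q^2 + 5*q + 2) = 18*q^5 - 21*q^4 + 5*q^3 + 3*q^2 - 7*q - 2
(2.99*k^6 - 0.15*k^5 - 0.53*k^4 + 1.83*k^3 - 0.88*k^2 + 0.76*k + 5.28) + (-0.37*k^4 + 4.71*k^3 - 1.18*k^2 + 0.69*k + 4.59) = 2.99*k^6 - 0.15*k^5 - 0.9*k^4 + 6.54*k^3 - 2.06*k^2 + 1.45*k + 9.87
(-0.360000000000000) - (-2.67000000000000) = 2.31000000000000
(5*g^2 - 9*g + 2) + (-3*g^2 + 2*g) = 2*g^2 - 7*g + 2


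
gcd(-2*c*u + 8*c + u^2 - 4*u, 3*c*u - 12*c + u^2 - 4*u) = u - 4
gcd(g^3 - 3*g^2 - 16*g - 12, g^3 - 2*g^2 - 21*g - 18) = g^2 - 5*g - 6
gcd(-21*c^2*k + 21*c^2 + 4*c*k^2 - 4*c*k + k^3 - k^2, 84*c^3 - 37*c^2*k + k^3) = 21*c^2 - 4*c*k - k^2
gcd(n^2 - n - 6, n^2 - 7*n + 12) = n - 3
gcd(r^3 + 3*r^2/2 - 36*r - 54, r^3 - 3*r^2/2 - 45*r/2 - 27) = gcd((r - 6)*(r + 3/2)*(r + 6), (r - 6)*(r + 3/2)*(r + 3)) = r^2 - 9*r/2 - 9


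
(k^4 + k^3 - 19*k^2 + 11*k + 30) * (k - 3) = k^5 - 2*k^4 - 22*k^3 + 68*k^2 - 3*k - 90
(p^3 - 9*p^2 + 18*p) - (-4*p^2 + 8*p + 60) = p^3 - 5*p^2 + 10*p - 60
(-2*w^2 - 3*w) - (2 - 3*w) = -2*w^2 - 2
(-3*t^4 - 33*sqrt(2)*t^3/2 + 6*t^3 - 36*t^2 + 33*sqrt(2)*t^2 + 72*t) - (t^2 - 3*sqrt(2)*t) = -3*t^4 - 33*sqrt(2)*t^3/2 + 6*t^3 - 37*t^2 + 33*sqrt(2)*t^2 + 3*sqrt(2)*t + 72*t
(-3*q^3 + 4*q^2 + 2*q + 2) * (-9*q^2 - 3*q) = 27*q^5 - 27*q^4 - 30*q^3 - 24*q^2 - 6*q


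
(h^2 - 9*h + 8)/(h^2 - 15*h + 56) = (h - 1)/(h - 7)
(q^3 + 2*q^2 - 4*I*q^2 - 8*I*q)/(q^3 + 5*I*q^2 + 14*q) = (q^2 + q*(2 - 4*I) - 8*I)/(q^2 + 5*I*q + 14)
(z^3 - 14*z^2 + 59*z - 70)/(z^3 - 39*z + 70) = (z - 7)/(z + 7)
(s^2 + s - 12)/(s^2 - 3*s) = (s + 4)/s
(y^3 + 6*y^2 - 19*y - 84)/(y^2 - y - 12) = y + 7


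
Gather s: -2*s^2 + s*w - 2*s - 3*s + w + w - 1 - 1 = -2*s^2 + s*(w - 5) + 2*w - 2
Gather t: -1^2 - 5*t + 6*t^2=6*t^2 - 5*t - 1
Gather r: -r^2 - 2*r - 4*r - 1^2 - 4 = -r^2 - 6*r - 5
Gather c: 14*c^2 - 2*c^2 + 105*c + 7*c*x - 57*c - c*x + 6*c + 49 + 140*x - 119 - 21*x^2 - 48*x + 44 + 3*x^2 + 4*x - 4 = 12*c^2 + c*(6*x + 54) - 18*x^2 + 96*x - 30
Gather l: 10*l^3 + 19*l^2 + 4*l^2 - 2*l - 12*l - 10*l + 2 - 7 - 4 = 10*l^3 + 23*l^2 - 24*l - 9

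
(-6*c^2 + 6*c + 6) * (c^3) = -6*c^5 + 6*c^4 + 6*c^3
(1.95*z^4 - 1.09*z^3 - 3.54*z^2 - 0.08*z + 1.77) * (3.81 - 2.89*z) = -5.6355*z^5 + 10.5796*z^4 + 6.0777*z^3 - 13.2562*z^2 - 5.4201*z + 6.7437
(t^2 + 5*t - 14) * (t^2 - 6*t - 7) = t^4 - t^3 - 51*t^2 + 49*t + 98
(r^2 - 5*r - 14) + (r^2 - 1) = 2*r^2 - 5*r - 15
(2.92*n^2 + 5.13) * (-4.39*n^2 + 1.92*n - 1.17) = -12.8188*n^4 + 5.6064*n^3 - 25.9371*n^2 + 9.8496*n - 6.0021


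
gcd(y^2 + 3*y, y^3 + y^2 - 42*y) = y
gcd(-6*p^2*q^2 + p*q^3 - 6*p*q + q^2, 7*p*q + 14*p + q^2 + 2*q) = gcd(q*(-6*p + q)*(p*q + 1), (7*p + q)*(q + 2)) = 1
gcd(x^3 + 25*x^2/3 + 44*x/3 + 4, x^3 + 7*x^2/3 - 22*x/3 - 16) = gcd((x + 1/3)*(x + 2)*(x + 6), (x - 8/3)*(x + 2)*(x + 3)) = x + 2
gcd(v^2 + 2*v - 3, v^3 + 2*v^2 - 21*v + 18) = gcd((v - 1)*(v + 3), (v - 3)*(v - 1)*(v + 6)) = v - 1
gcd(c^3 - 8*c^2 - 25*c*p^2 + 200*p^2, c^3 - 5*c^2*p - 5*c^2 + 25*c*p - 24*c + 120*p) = -c^2 + 5*c*p + 8*c - 40*p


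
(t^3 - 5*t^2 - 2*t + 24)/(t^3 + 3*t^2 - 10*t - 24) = (t - 4)/(t + 4)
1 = 1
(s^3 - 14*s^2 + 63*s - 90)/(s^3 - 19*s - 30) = (s^2 - 9*s + 18)/(s^2 + 5*s + 6)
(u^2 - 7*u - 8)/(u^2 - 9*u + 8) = (u + 1)/(u - 1)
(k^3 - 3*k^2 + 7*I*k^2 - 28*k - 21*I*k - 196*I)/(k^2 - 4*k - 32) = (k^2 + 7*k*(-1 + I) - 49*I)/(k - 8)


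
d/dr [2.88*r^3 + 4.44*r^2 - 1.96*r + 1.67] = 8.64*r^2 + 8.88*r - 1.96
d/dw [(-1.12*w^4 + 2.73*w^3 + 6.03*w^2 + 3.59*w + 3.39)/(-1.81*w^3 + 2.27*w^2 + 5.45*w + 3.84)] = (2.0272*w^6 - 5.0848*w^5 - 1.2006*w^4 + 25.5496*w^3 + 74.5715*w^2 + 30.9198*w - 4.6899)/(3.2761*w^6 - 8.2174*w^5 - 14.5761*w^4 + 10.8422*w^3 + 47.1361*w^2 + 41.856*w + 14.7456)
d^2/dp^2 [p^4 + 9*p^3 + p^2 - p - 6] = 12*p^2 + 54*p + 2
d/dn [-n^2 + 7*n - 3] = 7 - 2*n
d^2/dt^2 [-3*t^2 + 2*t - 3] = -6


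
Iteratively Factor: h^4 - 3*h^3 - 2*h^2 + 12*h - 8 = (h - 2)*(h^3 - h^2 - 4*h + 4) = (h - 2)*(h - 1)*(h^2 - 4) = (h - 2)*(h - 1)*(h + 2)*(h - 2)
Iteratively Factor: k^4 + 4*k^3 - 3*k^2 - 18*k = (k + 3)*(k^3 + k^2 - 6*k) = (k + 3)^2*(k^2 - 2*k) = k*(k + 3)^2*(k - 2)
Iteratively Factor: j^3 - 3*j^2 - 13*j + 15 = (j - 1)*(j^2 - 2*j - 15) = (j - 5)*(j - 1)*(j + 3)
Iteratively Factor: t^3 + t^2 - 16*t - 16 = (t + 4)*(t^2 - 3*t - 4) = (t - 4)*(t + 4)*(t + 1)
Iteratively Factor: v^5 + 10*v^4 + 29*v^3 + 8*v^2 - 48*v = (v + 3)*(v^4 + 7*v^3 + 8*v^2 - 16*v) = (v + 3)*(v + 4)*(v^3 + 3*v^2 - 4*v) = (v + 3)*(v + 4)^2*(v^2 - v) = (v - 1)*(v + 3)*(v + 4)^2*(v)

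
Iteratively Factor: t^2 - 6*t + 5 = (t - 5)*(t - 1)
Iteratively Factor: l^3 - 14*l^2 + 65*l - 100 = (l - 5)*(l^2 - 9*l + 20) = (l - 5)^2*(l - 4)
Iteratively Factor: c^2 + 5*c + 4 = (c + 1)*(c + 4)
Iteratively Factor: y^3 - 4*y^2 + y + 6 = (y - 2)*(y^2 - 2*y - 3) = (y - 2)*(y + 1)*(y - 3)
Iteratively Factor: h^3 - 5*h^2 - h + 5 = (h + 1)*(h^2 - 6*h + 5) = (h - 5)*(h + 1)*(h - 1)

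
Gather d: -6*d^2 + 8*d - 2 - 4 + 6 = -6*d^2 + 8*d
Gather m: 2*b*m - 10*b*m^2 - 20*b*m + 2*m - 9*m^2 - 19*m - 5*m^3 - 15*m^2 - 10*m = -5*m^3 + m^2*(-10*b - 24) + m*(-18*b - 27)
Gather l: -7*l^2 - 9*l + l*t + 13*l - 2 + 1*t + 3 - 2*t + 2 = -7*l^2 + l*(t + 4) - t + 3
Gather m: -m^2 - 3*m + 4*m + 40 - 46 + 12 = -m^2 + m + 6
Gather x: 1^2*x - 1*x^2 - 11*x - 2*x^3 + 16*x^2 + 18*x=-2*x^3 + 15*x^2 + 8*x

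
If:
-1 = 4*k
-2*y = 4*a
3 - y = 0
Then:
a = -3/2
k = -1/4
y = 3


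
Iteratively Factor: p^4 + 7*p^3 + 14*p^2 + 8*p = (p + 4)*(p^3 + 3*p^2 + 2*p) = p*(p + 4)*(p^2 + 3*p + 2) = p*(p + 1)*(p + 4)*(p + 2)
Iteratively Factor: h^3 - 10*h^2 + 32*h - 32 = (h - 2)*(h^2 - 8*h + 16) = (h - 4)*(h - 2)*(h - 4)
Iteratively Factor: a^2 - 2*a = (a)*(a - 2)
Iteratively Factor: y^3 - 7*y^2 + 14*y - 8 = (y - 2)*(y^2 - 5*y + 4) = (y - 4)*(y - 2)*(y - 1)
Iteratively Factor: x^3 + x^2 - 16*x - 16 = (x + 4)*(x^2 - 3*x - 4) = (x + 1)*(x + 4)*(x - 4)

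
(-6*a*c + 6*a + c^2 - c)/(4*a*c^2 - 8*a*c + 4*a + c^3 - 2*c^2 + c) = (-6*a + c)/(4*a*c - 4*a + c^2 - c)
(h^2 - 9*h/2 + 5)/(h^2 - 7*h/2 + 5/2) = (h - 2)/(h - 1)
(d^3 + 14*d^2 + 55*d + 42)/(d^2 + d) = d + 13 + 42/d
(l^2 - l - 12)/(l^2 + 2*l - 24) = (l + 3)/(l + 6)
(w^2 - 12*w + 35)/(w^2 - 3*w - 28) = (w - 5)/(w + 4)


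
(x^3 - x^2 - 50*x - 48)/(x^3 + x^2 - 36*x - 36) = (x - 8)/(x - 6)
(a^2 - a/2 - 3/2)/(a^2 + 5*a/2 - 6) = (a + 1)/(a + 4)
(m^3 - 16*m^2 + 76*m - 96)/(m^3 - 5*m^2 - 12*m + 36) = (m - 8)/(m + 3)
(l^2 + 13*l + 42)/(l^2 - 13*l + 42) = (l^2 + 13*l + 42)/(l^2 - 13*l + 42)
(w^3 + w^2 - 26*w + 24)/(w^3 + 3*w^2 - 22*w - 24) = (w - 1)/(w + 1)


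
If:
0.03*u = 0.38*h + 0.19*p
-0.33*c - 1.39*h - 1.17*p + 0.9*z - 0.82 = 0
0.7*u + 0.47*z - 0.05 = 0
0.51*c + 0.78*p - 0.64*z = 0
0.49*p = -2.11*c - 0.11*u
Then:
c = -0.26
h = -0.73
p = 1.33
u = -0.87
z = 1.41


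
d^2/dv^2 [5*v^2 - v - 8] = 10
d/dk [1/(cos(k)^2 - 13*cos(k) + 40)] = (2*cos(k) - 13)*sin(k)/(cos(k)^2 - 13*cos(k) + 40)^2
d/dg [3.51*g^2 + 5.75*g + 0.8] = 7.02*g + 5.75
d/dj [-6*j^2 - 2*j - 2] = -12*j - 2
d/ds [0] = 0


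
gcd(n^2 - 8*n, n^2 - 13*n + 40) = n - 8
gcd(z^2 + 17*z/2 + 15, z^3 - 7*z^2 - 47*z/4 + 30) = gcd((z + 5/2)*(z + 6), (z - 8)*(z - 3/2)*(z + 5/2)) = z + 5/2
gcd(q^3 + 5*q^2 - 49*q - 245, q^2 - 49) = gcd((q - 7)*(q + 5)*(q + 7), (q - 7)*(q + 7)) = q^2 - 49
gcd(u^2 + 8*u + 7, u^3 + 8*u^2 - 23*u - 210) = u + 7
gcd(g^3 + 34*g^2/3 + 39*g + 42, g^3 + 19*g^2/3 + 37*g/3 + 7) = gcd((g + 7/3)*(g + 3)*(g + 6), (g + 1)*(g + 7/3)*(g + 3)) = g^2 + 16*g/3 + 7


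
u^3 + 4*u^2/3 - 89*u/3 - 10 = (u - 5)*(u + 1/3)*(u + 6)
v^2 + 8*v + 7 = (v + 1)*(v + 7)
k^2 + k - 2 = (k - 1)*(k + 2)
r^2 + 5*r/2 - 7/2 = (r - 1)*(r + 7/2)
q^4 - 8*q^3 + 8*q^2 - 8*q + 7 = (q - 7)*(q - 1)*(q - I)*(q + I)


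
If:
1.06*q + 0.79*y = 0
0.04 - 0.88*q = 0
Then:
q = 0.05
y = -0.06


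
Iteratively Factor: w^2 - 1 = (w - 1)*(w + 1)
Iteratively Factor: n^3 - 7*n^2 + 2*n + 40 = (n - 5)*(n^2 - 2*n - 8) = (n - 5)*(n + 2)*(n - 4)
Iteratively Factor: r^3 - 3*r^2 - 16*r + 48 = (r + 4)*(r^2 - 7*r + 12) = (r - 4)*(r + 4)*(r - 3)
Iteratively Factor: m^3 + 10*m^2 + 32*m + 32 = (m + 2)*(m^2 + 8*m + 16) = (m + 2)*(m + 4)*(m + 4)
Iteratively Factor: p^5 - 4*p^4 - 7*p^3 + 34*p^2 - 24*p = (p - 4)*(p^4 - 7*p^2 + 6*p) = (p - 4)*(p - 2)*(p^3 + 2*p^2 - 3*p) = (p - 4)*(p - 2)*(p + 3)*(p^2 - p) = (p - 4)*(p - 2)*(p - 1)*(p + 3)*(p)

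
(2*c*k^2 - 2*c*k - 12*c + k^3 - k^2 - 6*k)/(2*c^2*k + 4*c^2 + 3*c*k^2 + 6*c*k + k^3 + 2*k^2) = (k - 3)/(c + k)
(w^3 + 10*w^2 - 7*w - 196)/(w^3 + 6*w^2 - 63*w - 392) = (w - 4)/(w - 8)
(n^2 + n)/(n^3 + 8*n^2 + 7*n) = 1/(n + 7)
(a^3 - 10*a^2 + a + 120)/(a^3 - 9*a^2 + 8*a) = (a^2 - 2*a - 15)/(a*(a - 1))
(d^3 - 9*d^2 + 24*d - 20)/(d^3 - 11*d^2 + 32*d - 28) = (d - 5)/(d - 7)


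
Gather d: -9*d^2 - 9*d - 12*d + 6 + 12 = -9*d^2 - 21*d + 18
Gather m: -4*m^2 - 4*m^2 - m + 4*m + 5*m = -8*m^2 + 8*m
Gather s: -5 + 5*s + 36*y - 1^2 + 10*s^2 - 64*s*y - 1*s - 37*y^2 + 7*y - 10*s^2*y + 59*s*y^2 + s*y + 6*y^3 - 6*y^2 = s^2*(10 - 10*y) + s*(59*y^2 - 63*y + 4) + 6*y^3 - 43*y^2 + 43*y - 6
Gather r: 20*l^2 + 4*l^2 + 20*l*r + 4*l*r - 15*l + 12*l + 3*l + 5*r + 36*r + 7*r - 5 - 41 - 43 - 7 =24*l^2 + r*(24*l + 48) - 96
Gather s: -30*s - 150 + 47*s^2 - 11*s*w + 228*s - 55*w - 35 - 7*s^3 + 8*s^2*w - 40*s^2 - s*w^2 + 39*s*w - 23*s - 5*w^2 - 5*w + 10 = -7*s^3 + s^2*(8*w + 7) + s*(-w^2 + 28*w + 175) - 5*w^2 - 60*w - 175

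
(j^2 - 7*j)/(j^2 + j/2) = 2*(j - 7)/(2*j + 1)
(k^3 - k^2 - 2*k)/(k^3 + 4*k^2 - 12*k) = (k + 1)/(k + 6)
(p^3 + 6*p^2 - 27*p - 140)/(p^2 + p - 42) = (p^2 - p - 20)/(p - 6)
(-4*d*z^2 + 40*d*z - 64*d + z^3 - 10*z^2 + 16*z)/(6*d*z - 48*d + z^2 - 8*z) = (-4*d*z + 8*d + z^2 - 2*z)/(6*d + z)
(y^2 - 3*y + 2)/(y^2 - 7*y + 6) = (y - 2)/(y - 6)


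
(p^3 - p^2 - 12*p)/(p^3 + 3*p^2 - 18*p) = (p^2 - p - 12)/(p^2 + 3*p - 18)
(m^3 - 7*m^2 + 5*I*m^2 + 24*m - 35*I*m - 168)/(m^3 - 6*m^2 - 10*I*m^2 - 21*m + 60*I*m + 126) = (m^2 + m*(-7 + 8*I) - 56*I)/(m^2 - m*(6 + 7*I) + 42*I)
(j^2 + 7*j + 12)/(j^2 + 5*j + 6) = (j + 4)/(j + 2)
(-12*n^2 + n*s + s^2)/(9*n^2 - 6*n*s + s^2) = (4*n + s)/(-3*n + s)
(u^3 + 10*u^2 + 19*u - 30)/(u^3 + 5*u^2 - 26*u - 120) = (u^2 + 4*u - 5)/(u^2 - u - 20)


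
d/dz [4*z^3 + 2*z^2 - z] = 12*z^2 + 4*z - 1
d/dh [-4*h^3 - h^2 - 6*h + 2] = -12*h^2 - 2*h - 6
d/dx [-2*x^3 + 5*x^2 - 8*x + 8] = -6*x^2 + 10*x - 8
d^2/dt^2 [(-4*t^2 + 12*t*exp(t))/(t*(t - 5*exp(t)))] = 8*(-t^2 - 5*t*exp(t) + 2*t + 10*exp(t) - 2)*exp(t)/(t^3 - 15*t^2*exp(t) + 75*t*exp(2*t) - 125*exp(3*t))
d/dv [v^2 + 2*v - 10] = 2*v + 2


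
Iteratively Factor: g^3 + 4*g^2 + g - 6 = (g - 1)*(g^2 + 5*g + 6) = (g - 1)*(g + 2)*(g + 3)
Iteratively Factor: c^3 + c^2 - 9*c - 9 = (c + 1)*(c^2 - 9) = (c + 1)*(c + 3)*(c - 3)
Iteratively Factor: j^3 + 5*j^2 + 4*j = (j)*(j^2 + 5*j + 4) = j*(j + 4)*(j + 1)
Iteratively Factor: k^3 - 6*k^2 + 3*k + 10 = (k + 1)*(k^2 - 7*k + 10) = (k - 5)*(k + 1)*(k - 2)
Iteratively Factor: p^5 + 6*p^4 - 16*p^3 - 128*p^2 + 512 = (p - 4)*(p^4 + 10*p^3 + 24*p^2 - 32*p - 128) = (p - 4)*(p + 4)*(p^3 + 6*p^2 - 32) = (p - 4)*(p + 4)^2*(p^2 + 2*p - 8) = (p - 4)*(p - 2)*(p + 4)^2*(p + 4)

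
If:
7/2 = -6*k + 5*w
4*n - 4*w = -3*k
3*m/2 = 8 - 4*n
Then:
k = 5*w/6 - 7/12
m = 25/6 - w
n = 3*w/8 + 7/16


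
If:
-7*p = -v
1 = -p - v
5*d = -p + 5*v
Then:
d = -17/20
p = -1/8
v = -7/8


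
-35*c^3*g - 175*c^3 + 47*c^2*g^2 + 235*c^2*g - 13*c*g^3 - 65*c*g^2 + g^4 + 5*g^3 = (-7*c + g)*(-5*c + g)*(-c + g)*(g + 5)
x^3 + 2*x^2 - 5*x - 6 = (x - 2)*(x + 1)*(x + 3)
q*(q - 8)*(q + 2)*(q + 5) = q^4 - q^3 - 46*q^2 - 80*q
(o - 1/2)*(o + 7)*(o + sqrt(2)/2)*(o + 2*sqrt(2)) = o^4 + 5*sqrt(2)*o^3/2 + 13*o^3/2 - 3*o^2/2 + 65*sqrt(2)*o^2/4 - 35*sqrt(2)*o/4 + 13*o - 7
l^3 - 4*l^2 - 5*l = l*(l - 5)*(l + 1)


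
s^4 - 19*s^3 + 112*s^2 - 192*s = s*(s - 8)^2*(s - 3)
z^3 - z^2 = z^2*(z - 1)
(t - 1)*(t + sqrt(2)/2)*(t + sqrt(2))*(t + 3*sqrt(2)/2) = t^4 - t^3 + 3*sqrt(2)*t^3 - 3*sqrt(2)*t^2 + 11*t^2/2 - 11*t/2 + 3*sqrt(2)*t/2 - 3*sqrt(2)/2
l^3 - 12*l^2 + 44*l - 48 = (l - 6)*(l - 4)*(l - 2)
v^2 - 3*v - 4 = (v - 4)*(v + 1)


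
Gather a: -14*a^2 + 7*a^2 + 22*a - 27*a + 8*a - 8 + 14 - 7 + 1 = -7*a^2 + 3*a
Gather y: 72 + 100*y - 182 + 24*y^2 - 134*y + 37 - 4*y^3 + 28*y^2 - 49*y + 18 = -4*y^3 + 52*y^2 - 83*y - 55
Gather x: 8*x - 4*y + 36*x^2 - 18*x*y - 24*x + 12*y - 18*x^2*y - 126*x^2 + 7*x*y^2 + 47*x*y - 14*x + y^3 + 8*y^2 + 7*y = x^2*(-18*y - 90) + x*(7*y^2 + 29*y - 30) + y^3 + 8*y^2 + 15*y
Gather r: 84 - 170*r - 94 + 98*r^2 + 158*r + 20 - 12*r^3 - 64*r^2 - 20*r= -12*r^3 + 34*r^2 - 32*r + 10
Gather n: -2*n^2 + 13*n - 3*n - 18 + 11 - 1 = -2*n^2 + 10*n - 8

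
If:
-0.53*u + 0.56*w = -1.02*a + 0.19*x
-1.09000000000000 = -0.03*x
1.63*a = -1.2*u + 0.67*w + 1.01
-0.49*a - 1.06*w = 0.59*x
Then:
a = 7.84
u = -23.13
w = -23.85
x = 36.33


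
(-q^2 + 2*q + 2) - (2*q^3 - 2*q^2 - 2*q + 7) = -2*q^3 + q^2 + 4*q - 5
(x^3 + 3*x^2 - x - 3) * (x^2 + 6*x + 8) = x^5 + 9*x^4 + 25*x^3 + 15*x^2 - 26*x - 24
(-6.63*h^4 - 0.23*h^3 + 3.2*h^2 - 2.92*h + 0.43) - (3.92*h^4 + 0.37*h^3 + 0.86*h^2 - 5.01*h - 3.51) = -10.55*h^4 - 0.6*h^3 + 2.34*h^2 + 2.09*h + 3.94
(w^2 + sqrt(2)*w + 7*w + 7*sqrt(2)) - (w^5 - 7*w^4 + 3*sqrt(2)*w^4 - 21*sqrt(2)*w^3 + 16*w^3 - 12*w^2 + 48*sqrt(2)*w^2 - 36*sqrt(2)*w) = -w^5 - 3*sqrt(2)*w^4 + 7*w^4 - 16*w^3 + 21*sqrt(2)*w^3 - 48*sqrt(2)*w^2 + 13*w^2 + 7*w + 37*sqrt(2)*w + 7*sqrt(2)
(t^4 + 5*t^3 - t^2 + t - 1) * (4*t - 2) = 4*t^5 + 18*t^4 - 14*t^3 + 6*t^2 - 6*t + 2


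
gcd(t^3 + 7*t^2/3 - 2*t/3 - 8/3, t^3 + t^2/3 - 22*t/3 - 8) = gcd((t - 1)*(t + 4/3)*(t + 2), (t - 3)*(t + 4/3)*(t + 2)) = t^2 + 10*t/3 + 8/3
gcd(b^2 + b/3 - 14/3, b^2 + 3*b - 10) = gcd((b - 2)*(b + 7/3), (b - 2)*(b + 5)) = b - 2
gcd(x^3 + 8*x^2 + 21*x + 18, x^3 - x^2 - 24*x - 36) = x^2 + 5*x + 6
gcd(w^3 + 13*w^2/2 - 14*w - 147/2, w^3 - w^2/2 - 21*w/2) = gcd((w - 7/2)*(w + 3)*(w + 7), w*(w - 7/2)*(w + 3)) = w^2 - w/2 - 21/2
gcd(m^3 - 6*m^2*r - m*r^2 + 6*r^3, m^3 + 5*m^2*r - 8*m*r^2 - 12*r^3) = m + r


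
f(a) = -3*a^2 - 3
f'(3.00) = -18.00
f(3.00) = -30.00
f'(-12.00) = 72.00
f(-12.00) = -435.00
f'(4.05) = -24.30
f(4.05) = -52.21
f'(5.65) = -33.90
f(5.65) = -98.77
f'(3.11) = -18.66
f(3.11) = -32.02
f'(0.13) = -0.78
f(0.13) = -3.05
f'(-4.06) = 24.36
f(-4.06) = -52.45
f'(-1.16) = 6.96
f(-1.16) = -7.04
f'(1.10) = -6.60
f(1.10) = -6.63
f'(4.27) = -25.62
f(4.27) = -57.70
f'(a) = -6*a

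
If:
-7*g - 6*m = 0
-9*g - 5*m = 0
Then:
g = 0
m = 0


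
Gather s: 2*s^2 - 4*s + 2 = 2*s^2 - 4*s + 2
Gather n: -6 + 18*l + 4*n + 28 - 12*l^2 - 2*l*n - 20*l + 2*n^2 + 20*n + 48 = -12*l^2 - 2*l + 2*n^2 + n*(24 - 2*l) + 70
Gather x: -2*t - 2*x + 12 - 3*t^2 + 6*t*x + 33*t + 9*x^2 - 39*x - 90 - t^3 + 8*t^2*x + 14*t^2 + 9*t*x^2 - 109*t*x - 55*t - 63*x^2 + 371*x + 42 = -t^3 + 11*t^2 - 24*t + x^2*(9*t - 54) + x*(8*t^2 - 103*t + 330) - 36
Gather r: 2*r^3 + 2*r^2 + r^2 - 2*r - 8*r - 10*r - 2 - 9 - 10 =2*r^3 + 3*r^2 - 20*r - 21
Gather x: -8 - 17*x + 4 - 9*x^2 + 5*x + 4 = -9*x^2 - 12*x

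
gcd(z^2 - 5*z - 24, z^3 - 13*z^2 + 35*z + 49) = 1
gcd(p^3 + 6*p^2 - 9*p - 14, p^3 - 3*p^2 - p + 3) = p + 1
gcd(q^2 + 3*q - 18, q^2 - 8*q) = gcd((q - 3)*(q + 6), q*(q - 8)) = 1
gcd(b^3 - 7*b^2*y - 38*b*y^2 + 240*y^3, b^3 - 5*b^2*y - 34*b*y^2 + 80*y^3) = -b + 8*y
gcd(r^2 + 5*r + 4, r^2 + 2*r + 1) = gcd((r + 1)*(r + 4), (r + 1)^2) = r + 1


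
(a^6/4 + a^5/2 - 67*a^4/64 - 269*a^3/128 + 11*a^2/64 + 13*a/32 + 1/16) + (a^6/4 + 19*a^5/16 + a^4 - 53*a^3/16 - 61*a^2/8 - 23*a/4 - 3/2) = a^6/2 + 27*a^5/16 - 3*a^4/64 - 693*a^3/128 - 477*a^2/64 - 171*a/32 - 23/16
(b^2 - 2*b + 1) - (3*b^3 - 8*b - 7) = -3*b^3 + b^2 + 6*b + 8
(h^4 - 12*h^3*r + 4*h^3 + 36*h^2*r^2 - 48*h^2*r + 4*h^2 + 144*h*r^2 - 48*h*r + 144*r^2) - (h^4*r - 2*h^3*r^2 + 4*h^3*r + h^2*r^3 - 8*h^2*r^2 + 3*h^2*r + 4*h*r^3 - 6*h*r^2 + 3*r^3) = -h^4*r + h^4 + 2*h^3*r^2 - 16*h^3*r + 4*h^3 - h^2*r^3 + 44*h^2*r^2 - 51*h^2*r + 4*h^2 - 4*h*r^3 + 150*h*r^2 - 48*h*r - 3*r^3 + 144*r^2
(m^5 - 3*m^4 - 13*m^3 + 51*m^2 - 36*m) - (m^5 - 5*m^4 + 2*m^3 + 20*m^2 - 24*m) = 2*m^4 - 15*m^3 + 31*m^2 - 12*m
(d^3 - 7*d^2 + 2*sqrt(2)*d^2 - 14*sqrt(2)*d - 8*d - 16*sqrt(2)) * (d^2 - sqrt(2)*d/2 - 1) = d^5 - 7*d^4 + 3*sqrt(2)*d^4/2 - 21*sqrt(2)*d^3/2 - 11*d^3 - 14*sqrt(2)*d^2 + 21*d^2 + 14*sqrt(2)*d + 24*d + 16*sqrt(2)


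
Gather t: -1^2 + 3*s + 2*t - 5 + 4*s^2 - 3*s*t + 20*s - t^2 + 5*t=4*s^2 + 23*s - t^2 + t*(7 - 3*s) - 6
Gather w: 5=5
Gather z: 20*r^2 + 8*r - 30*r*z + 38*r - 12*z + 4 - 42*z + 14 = 20*r^2 + 46*r + z*(-30*r - 54) + 18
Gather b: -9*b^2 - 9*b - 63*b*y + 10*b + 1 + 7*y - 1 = -9*b^2 + b*(1 - 63*y) + 7*y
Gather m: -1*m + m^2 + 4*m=m^2 + 3*m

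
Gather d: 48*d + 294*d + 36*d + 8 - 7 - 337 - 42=378*d - 378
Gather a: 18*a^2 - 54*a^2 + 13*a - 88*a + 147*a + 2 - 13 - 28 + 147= -36*a^2 + 72*a + 108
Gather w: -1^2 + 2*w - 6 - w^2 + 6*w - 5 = -w^2 + 8*w - 12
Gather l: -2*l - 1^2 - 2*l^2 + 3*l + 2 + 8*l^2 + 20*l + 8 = 6*l^2 + 21*l + 9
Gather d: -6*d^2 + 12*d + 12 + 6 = -6*d^2 + 12*d + 18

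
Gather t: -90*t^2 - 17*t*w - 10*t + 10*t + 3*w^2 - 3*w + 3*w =-90*t^2 - 17*t*w + 3*w^2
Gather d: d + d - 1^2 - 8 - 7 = 2*d - 16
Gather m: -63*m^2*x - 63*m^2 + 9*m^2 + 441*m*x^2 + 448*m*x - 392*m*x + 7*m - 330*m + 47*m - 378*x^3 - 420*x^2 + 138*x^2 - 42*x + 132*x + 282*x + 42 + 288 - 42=m^2*(-63*x - 54) + m*(441*x^2 + 56*x - 276) - 378*x^3 - 282*x^2 + 372*x + 288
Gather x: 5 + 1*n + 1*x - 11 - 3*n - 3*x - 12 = -2*n - 2*x - 18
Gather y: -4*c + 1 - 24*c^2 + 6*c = -24*c^2 + 2*c + 1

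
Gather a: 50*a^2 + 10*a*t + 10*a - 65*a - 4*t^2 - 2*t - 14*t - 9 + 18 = 50*a^2 + a*(10*t - 55) - 4*t^2 - 16*t + 9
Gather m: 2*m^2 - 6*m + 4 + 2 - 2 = 2*m^2 - 6*m + 4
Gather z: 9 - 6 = 3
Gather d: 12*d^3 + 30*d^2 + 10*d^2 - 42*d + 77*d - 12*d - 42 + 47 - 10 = 12*d^3 + 40*d^2 + 23*d - 5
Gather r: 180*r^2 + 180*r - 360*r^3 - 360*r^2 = -360*r^3 - 180*r^2 + 180*r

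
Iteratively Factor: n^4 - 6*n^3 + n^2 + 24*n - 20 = (n - 1)*(n^3 - 5*n^2 - 4*n + 20) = (n - 1)*(n + 2)*(n^2 - 7*n + 10) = (n - 2)*(n - 1)*(n + 2)*(n - 5)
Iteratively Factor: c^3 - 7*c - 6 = (c + 1)*(c^2 - c - 6) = (c - 3)*(c + 1)*(c + 2)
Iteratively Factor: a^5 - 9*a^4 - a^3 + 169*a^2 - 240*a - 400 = (a - 5)*(a^4 - 4*a^3 - 21*a^2 + 64*a + 80) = (a - 5)*(a + 1)*(a^3 - 5*a^2 - 16*a + 80) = (a - 5)^2*(a + 1)*(a^2 - 16) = (a - 5)^2*(a - 4)*(a + 1)*(a + 4)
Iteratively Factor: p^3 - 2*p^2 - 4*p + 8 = (p + 2)*(p^2 - 4*p + 4) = (p - 2)*(p + 2)*(p - 2)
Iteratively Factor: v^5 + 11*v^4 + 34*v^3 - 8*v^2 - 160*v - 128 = (v - 2)*(v^4 + 13*v^3 + 60*v^2 + 112*v + 64) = (v - 2)*(v + 4)*(v^3 + 9*v^2 + 24*v + 16) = (v - 2)*(v + 1)*(v + 4)*(v^2 + 8*v + 16) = (v - 2)*(v + 1)*(v + 4)^2*(v + 4)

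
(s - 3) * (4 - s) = -s^2 + 7*s - 12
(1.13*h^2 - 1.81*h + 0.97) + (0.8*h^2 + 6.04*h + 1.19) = 1.93*h^2 + 4.23*h + 2.16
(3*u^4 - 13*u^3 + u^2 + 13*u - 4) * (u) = 3*u^5 - 13*u^4 + u^3 + 13*u^2 - 4*u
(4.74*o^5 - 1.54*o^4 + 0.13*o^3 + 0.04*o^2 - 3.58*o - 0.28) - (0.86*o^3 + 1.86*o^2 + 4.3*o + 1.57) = 4.74*o^5 - 1.54*o^4 - 0.73*o^3 - 1.82*o^2 - 7.88*o - 1.85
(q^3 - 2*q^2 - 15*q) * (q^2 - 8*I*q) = q^5 - 2*q^4 - 8*I*q^4 - 15*q^3 + 16*I*q^3 + 120*I*q^2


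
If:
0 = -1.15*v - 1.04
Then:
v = -0.90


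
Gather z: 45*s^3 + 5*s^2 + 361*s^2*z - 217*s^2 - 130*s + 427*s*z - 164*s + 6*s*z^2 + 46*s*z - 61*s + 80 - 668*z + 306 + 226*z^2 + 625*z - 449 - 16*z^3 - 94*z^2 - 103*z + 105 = 45*s^3 - 212*s^2 - 355*s - 16*z^3 + z^2*(6*s + 132) + z*(361*s^2 + 473*s - 146) + 42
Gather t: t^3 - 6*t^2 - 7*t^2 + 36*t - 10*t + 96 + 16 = t^3 - 13*t^2 + 26*t + 112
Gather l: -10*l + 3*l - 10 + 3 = -7*l - 7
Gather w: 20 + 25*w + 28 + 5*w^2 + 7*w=5*w^2 + 32*w + 48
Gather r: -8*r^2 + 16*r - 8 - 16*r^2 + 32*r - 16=-24*r^2 + 48*r - 24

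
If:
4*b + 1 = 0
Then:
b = -1/4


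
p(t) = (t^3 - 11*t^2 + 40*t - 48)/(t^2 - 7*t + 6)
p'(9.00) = 0.68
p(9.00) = 6.25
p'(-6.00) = 0.91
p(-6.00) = -10.71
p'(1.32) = -34.27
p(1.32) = 8.06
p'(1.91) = -3.49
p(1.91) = 1.28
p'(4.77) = -0.84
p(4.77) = -0.23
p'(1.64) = -7.92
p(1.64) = 2.71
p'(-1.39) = 0.33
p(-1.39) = -7.22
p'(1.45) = -16.89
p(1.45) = 4.92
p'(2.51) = -0.78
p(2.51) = 0.21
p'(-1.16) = 0.18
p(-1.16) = -7.16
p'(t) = (7 - 2*t)*(t^3 - 11*t^2 + 40*t - 48)/(t^2 - 7*t + 6)^2 + (3*t^2 - 22*t + 40)/(t^2 - 7*t + 6) = (t^4 - 14*t^3 + 55*t^2 - 36*t - 96)/(t^4 - 14*t^3 + 61*t^2 - 84*t + 36)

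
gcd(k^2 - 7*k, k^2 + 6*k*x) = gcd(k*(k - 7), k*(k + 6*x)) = k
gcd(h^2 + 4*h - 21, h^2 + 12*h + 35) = h + 7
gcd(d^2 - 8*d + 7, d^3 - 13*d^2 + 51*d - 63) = d - 7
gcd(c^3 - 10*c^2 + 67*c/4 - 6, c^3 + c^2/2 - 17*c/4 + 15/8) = c^2 - 2*c + 3/4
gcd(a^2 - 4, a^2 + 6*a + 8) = a + 2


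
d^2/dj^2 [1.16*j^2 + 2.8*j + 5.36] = 2.32000000000000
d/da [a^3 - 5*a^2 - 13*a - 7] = 3*a^2 - 10*a - 13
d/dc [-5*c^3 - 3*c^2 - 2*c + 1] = -15*c^2 - 6*c - 2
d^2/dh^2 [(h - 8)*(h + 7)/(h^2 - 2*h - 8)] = 2*(h^3 - 144*h^2 + 312*h - 592)/(h^6 - 6*h^5 - 12*h^4 + 88*h^3 + 96*h^2 - 384*h - 512)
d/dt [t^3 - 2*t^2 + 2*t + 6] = 3*t^2 - 4*t + 2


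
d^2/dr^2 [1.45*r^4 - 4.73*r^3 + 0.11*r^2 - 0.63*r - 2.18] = 17.4*r^2 - 28.38*r + 0.22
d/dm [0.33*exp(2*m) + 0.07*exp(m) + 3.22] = (0.66*exp(m) + 0.07)*exp(m)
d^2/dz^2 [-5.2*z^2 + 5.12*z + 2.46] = -10.4000000000000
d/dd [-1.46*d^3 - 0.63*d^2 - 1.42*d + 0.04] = -4.38*d^2 - 1.26*d - 1.42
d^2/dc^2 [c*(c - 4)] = 2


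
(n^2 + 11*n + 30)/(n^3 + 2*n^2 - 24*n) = (n + 5)/(n*(n - 4))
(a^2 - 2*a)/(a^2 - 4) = a/(a + 2)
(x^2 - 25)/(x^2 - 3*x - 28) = (25 - x^2)/(-x^2 + 3*x + 28)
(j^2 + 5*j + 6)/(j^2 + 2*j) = (j + 3)/j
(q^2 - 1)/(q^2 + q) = (q - 1)/q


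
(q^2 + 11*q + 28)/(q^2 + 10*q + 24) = (q + 7)/(q + 6)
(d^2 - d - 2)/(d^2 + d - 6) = (d + 1)/(d + 3)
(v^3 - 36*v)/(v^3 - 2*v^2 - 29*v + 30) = v*(v + 6)/(v^2 + 4*v - 5)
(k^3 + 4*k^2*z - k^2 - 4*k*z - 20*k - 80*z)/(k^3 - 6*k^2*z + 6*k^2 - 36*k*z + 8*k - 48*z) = (-k^2 - 4*k*z + 5*k + 20*z)/(-k^2 + 6*k*z - 2*k + 12*z)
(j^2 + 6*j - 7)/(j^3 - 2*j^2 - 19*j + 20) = (j + 7)/(j^2 - j - 20)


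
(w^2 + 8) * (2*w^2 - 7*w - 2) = 2*w^4 - 7*w^3 + 14*w^2 - 56*w - 16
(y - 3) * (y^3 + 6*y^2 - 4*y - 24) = y^4 + 3*y^3 - 22*y^2 - 12*y + 72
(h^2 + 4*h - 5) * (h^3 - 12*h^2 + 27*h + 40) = h^5 - 8*h^4 - 26*h^3 + 208*h^2 + 25*h - 200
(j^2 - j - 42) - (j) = j^2 - 2*j - 42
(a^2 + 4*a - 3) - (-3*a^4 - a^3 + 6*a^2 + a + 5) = 3*a^4 + a^3 - 5*a^2 + 3*a - 8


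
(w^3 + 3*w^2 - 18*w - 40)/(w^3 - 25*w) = (w^2 - 2*w - 8)/(w*(w - 5))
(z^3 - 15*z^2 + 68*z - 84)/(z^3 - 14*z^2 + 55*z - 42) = (z - 2)/(z - 1)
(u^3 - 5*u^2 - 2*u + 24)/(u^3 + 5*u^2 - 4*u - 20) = (u^2 - 7*u + 12)/(u^2 + 3*u - 10)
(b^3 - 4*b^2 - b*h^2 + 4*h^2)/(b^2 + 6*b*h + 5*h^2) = (b^2 - b*h - 4*b + 4*h)/(b + 5*h)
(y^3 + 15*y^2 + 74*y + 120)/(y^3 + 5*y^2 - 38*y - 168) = (y^2 + 11*y + 30)/(y^2 + y - 42)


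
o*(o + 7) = o^2 + 7*o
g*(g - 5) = g^2 - 5*g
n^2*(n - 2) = n^3 - 2*n^2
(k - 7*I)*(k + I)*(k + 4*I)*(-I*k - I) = -I*k^4 - 2*k^3 - I*k^3 - 2*k^2 - 31*I*k^2 + 28*k - 31*I*k + 28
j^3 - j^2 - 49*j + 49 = (j - 7)*(j - 1)*(j + 7)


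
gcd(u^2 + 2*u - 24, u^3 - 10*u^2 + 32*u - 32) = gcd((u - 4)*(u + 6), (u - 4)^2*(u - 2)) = u - 4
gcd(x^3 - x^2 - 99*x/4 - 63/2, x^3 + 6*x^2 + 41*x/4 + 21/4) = x^2 + 5*x + 21/4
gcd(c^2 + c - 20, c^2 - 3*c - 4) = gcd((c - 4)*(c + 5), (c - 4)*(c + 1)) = c - 4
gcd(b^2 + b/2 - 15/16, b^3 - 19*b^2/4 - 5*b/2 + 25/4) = b + 5/4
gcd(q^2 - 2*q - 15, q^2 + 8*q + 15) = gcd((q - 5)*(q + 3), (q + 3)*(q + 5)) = q + 3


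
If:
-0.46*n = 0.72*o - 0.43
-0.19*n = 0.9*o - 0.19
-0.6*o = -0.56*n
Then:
No Solution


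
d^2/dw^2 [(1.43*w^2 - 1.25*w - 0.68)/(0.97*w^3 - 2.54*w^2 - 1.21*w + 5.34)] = (2.690974*w^6 - 7.05675000000001*w^5 + 20.871102*w^4 - 104.746626*w^3 + 172.538856*w^2 - 93.132888*w + 44.963444)/(0.912673*w^9 - 7.169658*w^8 + 15.358689*w^7 + 16.573342*w^6 - 98.098929*w^5 + 54.592842*w^4 + 179.680571*w^3 - 193.83399*w^2 - 103.511628*w + 152.273304)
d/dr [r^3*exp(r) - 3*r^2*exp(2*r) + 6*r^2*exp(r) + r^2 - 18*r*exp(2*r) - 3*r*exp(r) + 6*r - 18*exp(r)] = r^3*exp(r) - 6*r^2*exp(2*r) + 9*r^2*exp(r) - 42*r*exp(2*r) + 9*r*exp(r) + 2*r - 18*exp(2*r) - 21*exp(r) + 6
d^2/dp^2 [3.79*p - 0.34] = 0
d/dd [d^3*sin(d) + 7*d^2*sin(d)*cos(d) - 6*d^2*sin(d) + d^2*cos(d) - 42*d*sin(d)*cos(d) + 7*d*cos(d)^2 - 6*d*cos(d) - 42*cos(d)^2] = d^3*cos(d) + 2*d^2*sin(d) - 6*d^2*cos(d) + 7*d^2*cos(2*d) - 6*d*sin(d) + 2*d*cos(d) - 42*d*cos(2*d) + 21*sin(2*d) - 6*cos(d) + 7*cos(2*d)/2 + 7/2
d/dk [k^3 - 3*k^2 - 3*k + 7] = 3*k^2 - 6*k - 3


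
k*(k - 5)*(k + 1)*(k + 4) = k^4 - 21*k^2 - 20*k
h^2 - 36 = (h - 6)*(h + 6)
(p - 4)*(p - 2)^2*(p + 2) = p^4 - 6*p^3 + 4*p^2 + 24*p - 32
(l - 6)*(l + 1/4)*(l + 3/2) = l^3 - 17*l^2/4 - 81*l/8 - 9/4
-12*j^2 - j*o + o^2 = (-4*j + o)*(3*j + o)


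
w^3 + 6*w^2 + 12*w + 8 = (w + 2)^3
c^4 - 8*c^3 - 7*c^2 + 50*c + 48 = (c - 8)*(c - 3)*(c + 1)*(c + 2)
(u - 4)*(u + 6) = u^2 + 2*u - 24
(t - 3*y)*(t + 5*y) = t^2 + 2*t*y - 15*y^2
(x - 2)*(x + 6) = x^2 + 4*x - 12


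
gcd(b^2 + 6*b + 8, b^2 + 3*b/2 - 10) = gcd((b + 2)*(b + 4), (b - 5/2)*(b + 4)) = b + 4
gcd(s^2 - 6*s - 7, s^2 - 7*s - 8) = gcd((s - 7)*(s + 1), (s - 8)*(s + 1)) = s + 1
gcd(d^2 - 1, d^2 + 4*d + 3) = d + 1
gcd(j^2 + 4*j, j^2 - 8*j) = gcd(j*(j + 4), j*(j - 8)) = j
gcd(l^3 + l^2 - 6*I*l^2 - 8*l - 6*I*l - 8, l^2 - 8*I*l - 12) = l - 2*I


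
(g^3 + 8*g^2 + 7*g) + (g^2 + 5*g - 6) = g^3 + 9*g^2 + 12*g - 6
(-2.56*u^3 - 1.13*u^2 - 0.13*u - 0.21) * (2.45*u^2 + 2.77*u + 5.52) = -6.272*u^5 - 9.8597*u^4 - 17.5798*u^3 - 7.1122*u^2 - 1.2993*u - 1.1592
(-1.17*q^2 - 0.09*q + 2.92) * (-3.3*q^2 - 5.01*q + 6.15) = 3.861*q^4 + 6.1587*q^3 - 16.3806*q^2 - 15.1827*q + 17.958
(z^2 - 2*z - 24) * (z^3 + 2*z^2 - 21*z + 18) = z^5 - 49*z^3 + 12*z^2 + 468*z - 432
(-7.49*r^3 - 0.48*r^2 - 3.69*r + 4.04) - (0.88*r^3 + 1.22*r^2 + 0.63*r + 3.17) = -8.37*r^3 - 1.7*r^2 - 4.32*r + 0.87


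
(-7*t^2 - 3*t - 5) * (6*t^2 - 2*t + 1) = -42*t^4 - 4*t^3 - 31*t^2 + 7*t - 5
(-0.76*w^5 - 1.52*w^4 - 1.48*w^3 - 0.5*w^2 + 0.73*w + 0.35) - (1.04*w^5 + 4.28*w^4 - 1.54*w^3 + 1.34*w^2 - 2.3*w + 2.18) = -1.8*w^5 - 5.8*w^4 + 0.0600000000000001*w^3 - 1.84*w^2 + 3.03*w - 1.83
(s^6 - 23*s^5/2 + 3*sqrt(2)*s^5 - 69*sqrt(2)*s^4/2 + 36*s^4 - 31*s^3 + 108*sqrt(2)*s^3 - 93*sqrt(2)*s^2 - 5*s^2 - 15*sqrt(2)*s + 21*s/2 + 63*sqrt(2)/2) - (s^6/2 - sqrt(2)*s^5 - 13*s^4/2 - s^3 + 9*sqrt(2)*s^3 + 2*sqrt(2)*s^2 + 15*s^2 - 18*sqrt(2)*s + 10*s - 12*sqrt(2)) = s^6/2 - 23*s^5/2 + 4*sqrt(2)*s^5 - 69*sqrt(2)*s^4/2 + 85*s^4/2 - 30*s^3 + 99*sqrt(2)*s^3 - 95*sqrt(2)*s^2 - 20*s^2 + s/2 + 3*sqrt(2)*s + 87*sqrt(2)/2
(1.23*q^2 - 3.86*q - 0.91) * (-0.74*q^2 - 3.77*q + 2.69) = -0.9102*q^4 - 1.7807*q^3 + 18.5343*q^2 - 6.9527*q - 2.4479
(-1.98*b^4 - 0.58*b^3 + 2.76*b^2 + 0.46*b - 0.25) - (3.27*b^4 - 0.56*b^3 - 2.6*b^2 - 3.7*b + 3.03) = -5.25*b^4 - 0.0199999999999999*b^3 + 5.36*b^2 + 4.16*b - 3.28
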